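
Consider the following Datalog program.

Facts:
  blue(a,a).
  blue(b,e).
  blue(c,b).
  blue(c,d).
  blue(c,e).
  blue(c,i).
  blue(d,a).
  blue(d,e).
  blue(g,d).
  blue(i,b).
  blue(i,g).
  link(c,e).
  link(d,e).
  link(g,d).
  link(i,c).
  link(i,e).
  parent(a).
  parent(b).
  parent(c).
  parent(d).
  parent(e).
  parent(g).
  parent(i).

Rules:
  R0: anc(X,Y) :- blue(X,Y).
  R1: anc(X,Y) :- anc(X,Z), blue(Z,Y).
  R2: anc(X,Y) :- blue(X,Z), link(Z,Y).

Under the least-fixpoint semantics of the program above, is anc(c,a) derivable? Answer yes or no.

round 1: derive anc(a,a) via R0 from blue(a,a)
round 1: derive anc(b,e) via R0 from blue(b,e)
round 1: derive anc(c,b) via R0 from blue(c,b)
round 1: derive anc(c,d) via R0 from blue(c,d)
round 1: derive anc(c,e) via R0 from blue(c,e)
round 1: derive anc(c,i) via R0 from blue(c,i)
round 1: derive anc(d,a) via R0 from blue(d,a)
round 1: derive anc(d,e) via R0 from blue(d,e)
round 1: derive anc(g,d) via R0 from blue(g,d)
round 1: derive anc(i,b) via R0 from blue(i,b)
round 1: derive anc(i,g) via R0 from blue(i,g)
round 1: derive anc(c,c) via R2 from blue(c,i), link(i,c)
round 1: derive anc(g,e) via R2 from blue(g,d), link(d,e)
round 1: derive anc(i,d) via R2 from blue(i,g), link(g,d)
round 2: derive anc(c,a) via R1 from anc(c,d), blue(d,a)
round 2: derive anc(c,g) via R1 from anc(c,i), blue(i,g)
round 2: derive anc(g,a) via R1 from anc(g,d), blue(d,a)
round 2: derive anc(i,a) via R1 from anc(i,d), blue(d,a)
round 2: derive anc(i,e) via R1 from anc(i,b), blue(b,e)

yes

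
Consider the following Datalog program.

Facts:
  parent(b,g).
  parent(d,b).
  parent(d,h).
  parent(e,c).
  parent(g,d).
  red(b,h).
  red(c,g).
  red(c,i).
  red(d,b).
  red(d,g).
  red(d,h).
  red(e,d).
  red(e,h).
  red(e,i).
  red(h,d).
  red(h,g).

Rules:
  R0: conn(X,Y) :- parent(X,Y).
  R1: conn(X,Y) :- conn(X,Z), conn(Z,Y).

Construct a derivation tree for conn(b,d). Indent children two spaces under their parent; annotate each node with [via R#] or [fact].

conn(b,d)  [via R1]
  conn(b,g)  [via R0]
    parent(b,g)  [fact]
  conn(g,d)  [via R0]
    parent(g,d)  [fact]

round 1: derive conn(b,g) via R0 from parent(b,g)
round 1: derive conn(d,b) via R0 from parent(d,b)
round 1: derive conn(d,h) via R0 from parent(d,h)
round 1: derive conn(e,c) via R0 from parent(e,c)
round 1: derive conn(g,d) via R0 from parent(g,d)
round 2: derive conn(b,d) via R1 from conn(b,g), conn(g,d)
round 2: derive conn(d,g) via R1 from conn(d,b), conn(b,g)
round 2: derive conn(g,b) via R1 from conn(g,d), conn(d,b)
round 2: derive conn(g,h) via R1 from conn(g,d), conn(d,h)
round 3: derive conn(b,b) via R1 from conn(b,d), conn(d,b)
round 3: derive conn(b,h) via R1 from conn(b,d), conn(d,h)
round 3: derive conn(d,d) via R1 from conn(d,b), conn(b,d)
round 3: derive conn(g,g) via R1 from conn(g,b), conn(b,g)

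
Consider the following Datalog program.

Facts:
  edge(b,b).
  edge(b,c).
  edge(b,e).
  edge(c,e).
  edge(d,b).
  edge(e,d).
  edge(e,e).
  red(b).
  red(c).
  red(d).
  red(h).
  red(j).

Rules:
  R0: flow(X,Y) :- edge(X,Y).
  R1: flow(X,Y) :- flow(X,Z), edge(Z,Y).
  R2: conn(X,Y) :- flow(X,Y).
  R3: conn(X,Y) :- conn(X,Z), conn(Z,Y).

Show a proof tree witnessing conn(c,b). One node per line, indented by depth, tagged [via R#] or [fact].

round 1: derive flow(b,b) via R0 from edge(b,b)
round 1: derive flow(b,c) via R0 from edge(b,c)
round 1: derive flow(b,e) via R0 from edge(b,e)
round 1: derive flow(c,e) via R0 from edge(c,e)
round 1: derive flow(d,b) via R0 from edge(d,b)
round 1: derive flow(e,d) via R0 from edge(e,d)
round 1: derive flow(e,e) via R0 from edge(e,e)
round 2: derive flow(b,d) via R1 from flow(b,e), edge(e,d)
round 2: derive flow(c,d) via R1 from flow(c,e), edge(e,d)
round 2: derive flow(d,c) via R1 from flow(d,b), edge(b,c)
round 2: derive flow(d,e) via R1 from flow(d,b), edge(b,e)
round 2: derive flow(e,b) via R1 from flow(e,d), edge(d,b)
round 2: derive conn(b,b) via R2 from flow(b,b)
round 2: derive conn(b,c) via R2 from flow(b,c)
round 2: derive conn(b,e) via R2 from flow(b,e)
round 2: derive conn(c,e) via R2 from flow(c,e)
round 2: derive conn(d,b) via R2 from flow(d,b)
round 2: derive conn(e,d) via R2 from flow(e,d)
round 2: derive conn(e,e) via R2 from flow(e,e)
round 3: derive flow(c,b) via R1 from flow(c,d), edge(d,b)
round 3: derive flow(d,d) via R1 from flow(d,e), edge(e,d)
round 3: derive flow(e,c) via R1 from flow(e,b), edge(b,c)
round 3: derive conn(b,d) via R2 from flow(b,d)
round 3: derive conn(c,d) via R2 from flow(c,d)
round 3: derive conn(d,c) via R2 from flow(d,c)
round 3: derive conn(d,e) via R2 from flow(d,e)
round 3: derive conn(e,b) via R2 from flow(e,b)
round 4: derive flow(c,c) via R1 from flow(c,b), edge(b,c)
round 4: derive conn(c,b) via R2 from flow(c,b)
round 4: derive conn(d,d) via R2 from flow(d,d)
round 4: derive conn(e,c) via R2 from flow(e,c)
round 4: derive conn(c,c) via R3 from conn(c,d), conn(d,c)

conn(c,b)  [via R2]
  flow(c,b)  [via R1]
    flow(c,d)  [via R1]
      flow(c,e)  [via R0]
        edge(c,e)  [fact]
      edge(e,d)  [fact]
    edge(d,b)  [fact]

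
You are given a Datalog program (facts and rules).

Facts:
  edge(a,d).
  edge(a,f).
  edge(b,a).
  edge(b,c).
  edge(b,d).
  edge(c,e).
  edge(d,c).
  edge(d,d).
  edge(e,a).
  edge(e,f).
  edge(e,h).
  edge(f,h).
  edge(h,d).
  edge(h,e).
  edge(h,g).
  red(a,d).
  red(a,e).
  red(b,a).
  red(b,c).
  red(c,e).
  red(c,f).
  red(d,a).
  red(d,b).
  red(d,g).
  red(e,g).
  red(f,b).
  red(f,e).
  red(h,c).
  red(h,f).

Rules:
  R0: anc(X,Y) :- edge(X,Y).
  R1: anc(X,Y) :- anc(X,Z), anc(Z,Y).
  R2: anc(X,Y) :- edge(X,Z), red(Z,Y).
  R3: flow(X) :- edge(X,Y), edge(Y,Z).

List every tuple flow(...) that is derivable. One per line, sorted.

flow(a)
flow(b)
flow(c)
flow(d)
flow(e)
flow(f)
flow(h)

round 1: derive flow(a) via R3 from edge(a,d), edge(d,c)
round 1: derive flow(b) via R3 from edge(b,a), edge(a,d)
round 1: derive flow(c) via R3 from edge(c,e), edge(e,a)
round 1: derive flow(d) via R3 from edge(d,c), edge(c,e)
round 1: derive flow(e) via R3 from edge(e,a), edge(a,d)
round 1: derive flow(f) via R3 from edge(f,h), edge(h,d)
round 1: derive flow(h) via R3 from edge(h,d), edge(d,c)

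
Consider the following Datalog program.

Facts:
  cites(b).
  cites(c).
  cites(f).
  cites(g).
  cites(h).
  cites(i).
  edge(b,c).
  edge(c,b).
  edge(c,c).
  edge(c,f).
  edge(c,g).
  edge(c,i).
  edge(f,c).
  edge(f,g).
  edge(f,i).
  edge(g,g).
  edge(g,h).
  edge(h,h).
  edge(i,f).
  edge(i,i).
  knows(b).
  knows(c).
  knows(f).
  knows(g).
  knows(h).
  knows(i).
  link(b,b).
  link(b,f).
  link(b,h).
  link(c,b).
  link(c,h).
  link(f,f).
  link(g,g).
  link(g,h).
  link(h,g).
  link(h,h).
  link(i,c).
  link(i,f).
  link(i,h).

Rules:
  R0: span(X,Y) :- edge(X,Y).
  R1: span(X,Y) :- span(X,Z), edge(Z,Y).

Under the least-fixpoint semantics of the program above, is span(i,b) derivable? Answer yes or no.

round 1: derive span(b,c) via R0 from edge(b,c)
round 1: derive span(c,b) via R0 from edge(c,b)
round 1: derive span(c,c) via R0 from edge(c,c)
round 1: derive span(c,f) via R0 from edge(c,f)
round 1: derive span(c,g) via R0 from edge(c,g)
round 1: derive span(c,i) via R0 from edge(c,i)
round 1: derive span(f,c) via R0 from edge(f,c)
round 1: derive span(f,g) via R0 from edge(f,g)
round 1: derive span(f,i) via R0 from edge(f,i)
round 1: derive span(g,g) via R0 from edge(g,g)
round 1: derive span(g,h) via R0 from edge(g,h)
round 1: derive span(h,h) via R0 from edge(h,h)
round 1: derive span(i,f) via R0 from edge(i,f)
round 1: derive span(i,i) via R0 from edge(i,i)
round 2: derive span(b,b) via R1 from span(b,c), edge(c,b)
round 2: derive span(b,f) via R1 from span(b,c), edge(c,f)
round 2: derive span(b,g) via R1 from span(b,c), edge(c,g)
round 2: derive span(b,i) via R1 from span(b,c), edge(c,i)
round 2: derive span(c,h) via R1 from span(c,g), edge(g,h)
round 2: derive span(f,b) via R1 from span(f,c), edge(c,b)
round 2: derive span(f,f) via R1 from span(f,c), edge(c,f)
round 2: derive span(f,h) via R1 from span(f,g), edge(g,h)
round 2: derive span(i,c) via R1 from span(i,f), edge(f,c)
round 2: derive span(i,g) via R1 from span(i,f), edge(f,g)
round 3: derive span(b,h) via R1 from span(b,g), edge(g,h)
round 3: derive span(i,b) via R1 from span(i,c), edge(c,b)
round 3: derive span(i,h) via R1 from span(i,g), edge(g,h)

yes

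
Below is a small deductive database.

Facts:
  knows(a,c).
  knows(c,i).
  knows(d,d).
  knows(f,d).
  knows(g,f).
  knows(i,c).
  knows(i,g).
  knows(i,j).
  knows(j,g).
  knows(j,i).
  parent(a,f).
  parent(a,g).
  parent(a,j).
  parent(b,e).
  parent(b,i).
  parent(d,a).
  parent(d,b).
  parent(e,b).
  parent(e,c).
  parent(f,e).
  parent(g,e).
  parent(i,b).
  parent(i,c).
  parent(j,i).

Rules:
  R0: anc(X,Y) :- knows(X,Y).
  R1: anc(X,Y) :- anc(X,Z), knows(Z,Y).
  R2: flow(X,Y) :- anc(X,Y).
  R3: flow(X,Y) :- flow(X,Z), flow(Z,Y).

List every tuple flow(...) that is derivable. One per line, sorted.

round 1: derive anc(a,c) via R0 from knows(a,c)
round 1: derive anc(c,i) via R0 from knows(c,i)
round 1: derive anc(d,d) via R0 from knows(d,d)
round 1: derive anc(f,d) via R0 from knows(f,d)
round 1: derive anc(g,f) via R0 from knows(g,f)
round 1: derive anc(i,c) via R0 from knows(i,c)
round 1: derive anc(i,g) via R0 from knows(i,g)
round 1: derive anc(i,j) via R0 from knows(i,j)
round 1: derive anc(j,g) via R0 from knows(j,g)
round 1: derive anc(j,i) via R0 from knows(j,i)
round 2: derive anc(a,i) via R1 from anc(a,c), knows(c,i)
round 2: derive anc(c,c) via R1 from anc(c,i), knows(i,c)
round 2: derive anc(c,g) via R1 from anc(c,i), knows(i,g)
round 2: derive anc(c,j) via R1 from anc(c,i), knows(i,j)
round 2: derive anc(g,d) via R1 from anc(g,f), knows(f,d)
round 2: derive anc(i,f) via R1 from anc(i,g), knows(g,f)
round 2: derive anc(i,i) via R1 from anc(i,c), knows(c,i)
round 2: derive anc(j,c) via R1 from anc(j,i), knows(i,c)
round 2: derive anc(j,f) via R1 from anc(j,g), knows(g,f)
round 2: derive anc(j,j) via R1 from anc(j,i), knows(i,j)
round 2: derive flow(a,c) via R2 from anc(a,c)
round 2: derive flow(c,i) via R2 from anc(c,i)
round 2: derive flow(d,d) via R2 from anc(d,d)
round 2: derive flow(f,d) via R2 from anc(f,d)
round 2: derive flow(g,f) via R2 from anc(g,f)
round 2: derive flow(i,c) via R2 from anc(i,c)
round 2: derive flow(i,g) via R2 from anc(i,g)
round 2: derive flow(i,j) via R2 from anc(i,j)
round 2: derive flow(j,g) via R2 from anc(j,g)
round 2: derive flow(j,i) via R2 from anc(j,i)
round 3: derive anc(a,g) via R1 from anc(a,i), knows(i,g)
round 3: derive anc(a,j) via R1 from anc(a,i), knows(i,j)
round 3: derive anc(c,f) via R1 from anc(c,g), knows(g,f)
round 3: derive anc(i,d) via R1 from anc(i,f), knows(f,d)
round 3: derive anc(j,d) via R1 from anc(j,f), knows(f,d)
round 3: derive flow(a,i) via R2 from anc(a,i)
round 3: derive flow(c,c) via R2 from anc(c,c)
round 3: derive flow(c,g) via R2 from anc(c,g)
round 3: derive flow(c,j) via R2 from anc(c,j)
round 3: derive flow(g,d) via R2 from anc(g,d)
round 3: derive flow(i,f) via R2 from anc(i,f)
round 3: derive flow(i,i) via R2 from anc(i,i)
round 3: derive flow(j,c) via R2 from anc(j,c)
round 3: derive flow(j,f) via R2 from anc(j,f)
round 3: derive flow(j,j) via R2 from anc(j,j)
round 4: derive anc(a,f) via R1 from anc(a,g), knows(g,f)
round 4: derive anc(c,d) via R1 from anc(c,f), knows(f,d)
round 4: derive flow(a,g) via R2 from anc(a,g)
round 4: derive flow(a,j) via R2 from anc(a,j)
round 4: derive flow(c,f) via R2 from anc(c,f)
round 4: derive flow(i,d) via R2 from anc(i,d)
round 4: derive flow(j,d) via R2 from anc(j,d)
round 4: derive flow(a,f) via R3 from flow(a,i), flow(i,f)
round 4: derive flow(c,d) via R3 from flow(c,g), flow(g,d)
round 5: derive anc(a,d) via R1 from anc(a,f), knows(f,d)
round 5: derive flow(a,d) via R3 from flow(a,c), flow(c,d)

flow(a,c)
flow(a,d)
flow(a,f)
flow(a,g)
flow(a,i)
flow(a,j)
flow(c,c)
flow(c,d)
flow(c,f)
flow(c,g)
flow(c,i)
flow(c,j)
flow(d,d)
flow(f,d)
flow(g,d)
flow(g,f)
flow(i,c)
flow(i,d)
flow(i,f)
flow(i,g)
flow(i,i)
flow(i,j)
flow(j,c)
flow(j,d)
flow(j,f)
flow(j,g)
flow(j,i)
flow(j,j)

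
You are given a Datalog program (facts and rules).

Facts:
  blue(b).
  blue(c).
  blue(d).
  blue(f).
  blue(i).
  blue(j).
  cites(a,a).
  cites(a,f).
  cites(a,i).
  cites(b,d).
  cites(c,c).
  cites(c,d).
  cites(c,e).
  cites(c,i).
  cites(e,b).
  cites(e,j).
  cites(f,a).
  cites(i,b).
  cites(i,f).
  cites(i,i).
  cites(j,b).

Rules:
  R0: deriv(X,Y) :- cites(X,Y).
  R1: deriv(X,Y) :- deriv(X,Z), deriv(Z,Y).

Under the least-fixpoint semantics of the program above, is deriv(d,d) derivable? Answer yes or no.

round 1: derive deriv(a,a) via R0 from cites(a,a)
round 1: derive deriv(a,f) via R0 from cites(a,f)
round 1: derive deriv(a,i) via R0 from cites(a,i)
round 1: derive deriv(b,d) via R0 from cites(b,d)
round 1: derive deriv(c,c) via R0 from cites(c,c)
round 1: derive deriv(c,d) via R0 from cites(c,d)
round 1: derive deriv(c,e) via R0 from cites(c,e)
round 1: derive deriv(c,i) via R0 from cites(c,i)
round 1: derive deriv(e,b) via R0 from cites(e,b)
round 1: derive deriv(e,j) via R0 from cites(e,j)
round 1: derive deriv(f,a) via R0 from cites(f,a)
round 1: derive deriv(i,b) via R0 from cites(i,b)
round 1: derive deriv(i,f) via R0 from cites(i,f)
round 1: derive deriv(i,i) via R0 from cites(i,i)
round 1: derive deriv(j,b) via R0 from cites(j,b)
round 2: derive deriv(a,b) via R1 from deriv(a,i), deriv(i,b)
round 2: derive deriv(c,b) via R1 from deriv(c,e), deriv(e,b)
round 2: derive deriv(c,f) via R1 from deriv(c,i), deriv(i,f)
round 2: derive deriv(c,j) via R1 from deriv(c,e), deriv(e,j)
round 2: derive deriv(e,d) via R1 from deriv(e,b), deriv(b,d)
round 2: derive deriv(f,f) via R1 from deriv(f,a), deriv(a,f)
round 2: derive deriv(f,i) via R1 from deriv(f,a), deriv(a,i)
round 2: derive deriv(i,a) via R1 from deriv(i,f), deriv(f,a)
round 2: derive deriv(i,d) via R1 from deriv(i,b), deriv(b,d)
round 2: derive deriv(j,d) via R1 from deriv(j,b), deriv(b,d)
round 3: derive deriv(a,d) via R1 from deriv(a,b), deriv(b,d)
round 3: derive deriv(c,a) via R1 from deriv(c,f), deriv(f,a)
round 3: derive deriv(f,b) via R1 from deriv(f,a), deriv(a,b)
round 3: derive deriv(f,d) via R1 from deriv(f,i), deriv(i,d)

no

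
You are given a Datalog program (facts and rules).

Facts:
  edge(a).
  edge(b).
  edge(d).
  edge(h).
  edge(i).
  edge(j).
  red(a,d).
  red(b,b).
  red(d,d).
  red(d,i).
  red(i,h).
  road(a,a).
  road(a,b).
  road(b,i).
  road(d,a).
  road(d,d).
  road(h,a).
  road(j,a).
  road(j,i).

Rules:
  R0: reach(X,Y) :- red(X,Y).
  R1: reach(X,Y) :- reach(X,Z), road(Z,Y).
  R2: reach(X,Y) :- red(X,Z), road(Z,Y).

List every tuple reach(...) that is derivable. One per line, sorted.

reach(a,a)
reach(a,b)
reach(a,d)
reach(a,i)
reach(b,b)
reach(b,i)
reach(d,a)
reach(d,b)
reach(d,d)
reach(d,i)
reach(i,a)
reach(i,b)
reach(i,h)
reach(i,i)

round 1: derive reach(a,d) via R0 from red(a,d)
round 1: derive reach(b,b) via R0 from red(b,b)
round 1: derive reach(d,d) via R0 from red(d,d)
round 1: derive reach(d,i) via R0 from red(d,i)
round 1: derive reach(i,h) via R0 from red(i,h)
round 1: derive reach(a,a) via R2 from red(a,d), road(d,a)
round 1: derive reach(b,i) via R2 from red(b,b), road(b,i)
round 1: derive reach(d,a) via R2 from red(d,d), road(d,a)
round 1: derive reach(i,a) via R2 from red(i,h), road(h,a)
round 2: derive reach(a,b) via R1 from reach(a,a), road(a,b)
round 2: derive reach(d,b) via R1 from reach(d,a), road(a,b)
round 2: derive reach(i,b) via R1 from reach(i,a), road(a,b)
round 3: derive reach(a,i) via R1 from reach(a,b), road(b,i)
round 3: derive reach(i,i) via R1 from reach(i,b), road(b,i)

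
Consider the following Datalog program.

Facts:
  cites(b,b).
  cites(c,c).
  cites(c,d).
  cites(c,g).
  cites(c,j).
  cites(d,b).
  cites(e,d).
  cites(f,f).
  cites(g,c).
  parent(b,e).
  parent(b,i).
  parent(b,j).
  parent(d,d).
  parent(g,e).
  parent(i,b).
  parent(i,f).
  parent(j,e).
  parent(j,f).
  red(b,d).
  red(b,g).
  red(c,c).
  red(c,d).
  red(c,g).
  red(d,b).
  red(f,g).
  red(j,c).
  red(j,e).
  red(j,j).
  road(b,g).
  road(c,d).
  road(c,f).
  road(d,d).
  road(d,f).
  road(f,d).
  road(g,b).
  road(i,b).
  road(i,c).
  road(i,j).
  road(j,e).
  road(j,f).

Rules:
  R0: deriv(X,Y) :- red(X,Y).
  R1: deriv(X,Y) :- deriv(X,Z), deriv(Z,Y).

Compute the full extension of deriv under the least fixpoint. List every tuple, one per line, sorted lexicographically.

round 1: derive deriv(b,d) via R0 from red(b,d)
round 1: derive deriv(b,g) via R0 from red(b,g)
round 1: derive deriv(c,c) via R0 from red(c,c)
round 1: derive deriv(c,d) via R0 from red(c,d)
round 1: derive deriv(c,g) via R0 from red(c,g)
round 1: derive deriv(d,b) via R0 from red(d,b)
round 1: derive deriv(f,g) via R0 from red(f,g)
round 1: derive deriv(j,c) via R0 from red(j,c)
round 1: derive deriv(j,e) via R0 from red(j,e)
round 1: derive deriv(j,j) via R0 from red(j,j)
round 2: derive deriv(b,b) via R1 from deriv(b,d), deriv(d,b)
round 2: derive deriv(c,b) via R1 from deriv(c,d), deriv(d,b)
round 2: derive deriv(d,d) via R1 from deriv(d,b), deriv(b,d)
round 2: derive deriv(d,g) via R1 from deriv(d,b), deriv(b,g)
round 2: derive deriv(j,d) via R1 from deriv(j,c), deriv(c,d)
round 2: derive deriv(j,g) via R1 from deriv(j,c), deriv(c,g)
round 3: derive deriv(j,b) via R1 from deriv(j,c), deriv(c,b)

deriv(b,b)
deriv(b,d)
deriv(b,g)
deriv(c,b)
deriv(c,c)
deriv(c,d)
deriv(c,g)
deriv(d,b)
deriv(d,d)
deriv(d,g)
deriv(f,g)
deriv(j,b)
deriv(j,c)
deriv(j,d)
deriv(j,e)
deriv(j,g)
deriv(j,j)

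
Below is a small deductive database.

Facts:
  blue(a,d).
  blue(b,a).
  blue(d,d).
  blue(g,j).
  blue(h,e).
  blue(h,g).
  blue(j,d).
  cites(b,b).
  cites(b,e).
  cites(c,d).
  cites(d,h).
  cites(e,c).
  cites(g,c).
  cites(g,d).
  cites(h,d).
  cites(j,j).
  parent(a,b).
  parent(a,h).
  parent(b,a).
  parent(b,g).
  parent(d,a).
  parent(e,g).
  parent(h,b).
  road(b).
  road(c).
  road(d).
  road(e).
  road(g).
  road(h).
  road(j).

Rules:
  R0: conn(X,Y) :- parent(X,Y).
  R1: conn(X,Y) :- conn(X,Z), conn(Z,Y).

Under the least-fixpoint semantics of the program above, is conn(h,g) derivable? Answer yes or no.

round 1: derive conn(a,b) via R0 from parent(a,b)
round 1: derive conn(a,h) via R0 from parent(a,h)
round 1: derive conn(b,a) via R0 from parent(b,a)
round 1: derive conn(b,g) via R0 from parent(b,g)
round 1: derive conn(d,a) via R0 from parent(d,a)
round 1: derive conn(e,g) via R0 from parent(e,g)
round 1: derive conn(h,b) via R0 from parent(h,b)
round 2: derive conn(a,a) via R1 from conn(a,b), conn(b,a)
round 2: derive conn(a,g) via R1 from conn(a,b), conn(b,g)
round 2: derive conn(b,b) via R1 from conn(b,a), conn(a,b)
round 2: derive conn(b,h) via R1 from conn(b,a), conn(a,h)
round 2: derive conn(d,b) via R1 from conn(d,a), conn(a,b)
round 2: derive conn(d,h) via R1 from conn(d,a), conn(a,h)
round 2: derive conn(h,a) via R1 from conn(h,b), conn(b,a)
round 2: derive conn(h,g) via R1 from conn(h,b), conn(b,g)
round 3: derive conn(d,g) via R1 from conn(d,a), conn(a,g)
round 3: derive conn(h,h) via R1 from conn(h,a), conn(a,h)

yes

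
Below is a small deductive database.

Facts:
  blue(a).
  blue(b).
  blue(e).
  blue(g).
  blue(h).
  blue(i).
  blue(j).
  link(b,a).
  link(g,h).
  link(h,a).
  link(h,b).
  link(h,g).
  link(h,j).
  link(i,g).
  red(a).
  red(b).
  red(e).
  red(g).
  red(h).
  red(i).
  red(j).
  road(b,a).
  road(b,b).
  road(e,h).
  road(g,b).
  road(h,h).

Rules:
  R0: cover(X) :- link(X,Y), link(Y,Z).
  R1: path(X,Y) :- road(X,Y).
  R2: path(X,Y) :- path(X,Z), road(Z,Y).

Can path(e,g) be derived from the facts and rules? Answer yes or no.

round 1: derive path(b,a) via R1 from road(b,a)
round 1: derive path(b,b) via R1 from road(b,b)
round 1: derive path(e,h) via R1 from road(e,h)
round 1: derive path(g,b) via R1 from road(g,b)
round 1: derive path(h,h) via R1 from road(h,h)
round 2: derive path(g,a) via R2 from path(g,b), road(b,a)

no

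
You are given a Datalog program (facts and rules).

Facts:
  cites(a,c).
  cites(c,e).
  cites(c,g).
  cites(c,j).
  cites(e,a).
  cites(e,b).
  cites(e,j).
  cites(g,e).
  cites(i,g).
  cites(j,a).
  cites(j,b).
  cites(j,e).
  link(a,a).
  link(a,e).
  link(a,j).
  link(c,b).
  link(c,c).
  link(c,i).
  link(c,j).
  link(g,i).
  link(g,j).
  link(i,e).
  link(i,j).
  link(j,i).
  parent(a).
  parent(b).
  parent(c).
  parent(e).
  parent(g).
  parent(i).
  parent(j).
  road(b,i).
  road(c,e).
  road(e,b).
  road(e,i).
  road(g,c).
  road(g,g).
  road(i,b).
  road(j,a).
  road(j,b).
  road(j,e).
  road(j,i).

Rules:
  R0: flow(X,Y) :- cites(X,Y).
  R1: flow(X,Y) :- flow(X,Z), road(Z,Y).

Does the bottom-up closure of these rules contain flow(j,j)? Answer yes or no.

round 1: derive flow(a,c) via R0 from cites(a,c)
round 1: derive flow(c,e) via R0 from cites(c,e)
round 1: derive flow(c,g) via R0 from cites(c,g)
round 1: derive flow(c,j) via R0 from cites(c,j)
round 1: derive flow(e,a) via R0 from cites(e,a)
round 1: derive flow(e,b) via R0 from cites(e,b)
round 1: derive flow(e,j) via R0 from cites(e,j)
round 1: derive flow(g,e) via R0 from cites(g,e)
round 1: derive flow(i,g) via R0 from cites(i,g)
round 1: derive flow(j,a) via R0 from cites(j,a)
round 1: derive flow(j,b) via R0 from cites(j,b)
round 1: derive flow(j,e) via R0 from cites(j,e)
round 2: derive flow(a,e) via R1 from flow(a,c), road(c,e)
round 2: derive flow(c,a) via R1 from flow(c,j), road(j,a)
round 2: derive flow(c,b) via R1 from flow(c,e), road(e,b)
round 2: derive flow(c,c) via R1 from flow(c,g), road(g,c)
round 2: derive flow(c,i) via R1 from flow(c,e), road(e,i)
round 2: derive flow(e,e) via R1 from flow(e,j), road(j,e)
round 2: derive flow(e,i) via R1 from flow(e,b), road(b,i)
round 2: derive flow(g,b) via R1 from flow(g,e), road(e,b)
round 2: derive flow(g,i) via R1 from flow(g,e), road(e,i)
round 2: derive flow(i,c) via R1 from flow(i,g), road(g,c)
round 2: derive flow(j,i) via R1 from flow(j,b), road(b,i)
round 3: derive flow(a,b) via R1 from flow(a,e), road(e,b)
round 3: derive flow(a,i) via R1 from flow(a,e), road(e,i)
round 3: derive flow(i,e) via R1 from flow(i,c), road(c,e)
round 4: derive flow(i,b) via R1 from flow(i,e), road(e,b)
round 4: derive flow(i,i) via R1 from flow(i,e), road(e,i)

no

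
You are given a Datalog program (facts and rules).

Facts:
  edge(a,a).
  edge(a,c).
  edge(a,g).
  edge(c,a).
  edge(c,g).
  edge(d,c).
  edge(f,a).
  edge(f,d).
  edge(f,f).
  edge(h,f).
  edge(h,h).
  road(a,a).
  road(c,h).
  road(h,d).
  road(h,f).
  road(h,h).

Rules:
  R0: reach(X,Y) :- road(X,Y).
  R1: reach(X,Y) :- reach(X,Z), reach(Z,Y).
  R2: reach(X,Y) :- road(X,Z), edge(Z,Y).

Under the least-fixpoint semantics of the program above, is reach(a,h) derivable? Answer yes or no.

round 1: derive reach(a,a) via R0 from road(a,a)
round 1: derive reach(c,h) via R0 from road(c,h)
round 1: derive reach(h,d) via R0 from road(h,d)
round 1: derive reach(h,f) via R0 from road(h,f)
round 1: derive reach(h,h) via R0 from road(h,h)
round 1: derive reach(a,c) via R2 from road(a,a), edge(a,c)
round 1: derive reach(a,g) via R2 from road(a,a), edge(a,g)
round 1: derive reach(c,f) via R2 from road(c,h), edge(h,f)
round 1: derive reach(h,a) via R2 from road(h,f), edge(f,a)
round 1: derive reach(h,c) via R2 from road(h,d), edge(d,c)
round 2: derive reach(a,f) via R1 from reach(a,c), reach(c,f)
round 2: derive reach(a,h) via R1 from reach(a,c), reach(c,h)
round 2: derive reach(c,a) via R1 from reach(c,h), reach(h,a)
round 2: derive reach(c,c) via R1 from reach(c,h), reach(h,c)
round 2: derive reach(c,d) via R1 from reach(c,h), reach(h,d)
round 2: derive reach(h,g) via R1 from reach(h,a), reach(a,g)
round 3: derive reach(a,d) via R1 from reach(a,c), reach(c,d)
round 3: derive reach(c,g) via R1 from reach(c,a), reach(a,g)

yes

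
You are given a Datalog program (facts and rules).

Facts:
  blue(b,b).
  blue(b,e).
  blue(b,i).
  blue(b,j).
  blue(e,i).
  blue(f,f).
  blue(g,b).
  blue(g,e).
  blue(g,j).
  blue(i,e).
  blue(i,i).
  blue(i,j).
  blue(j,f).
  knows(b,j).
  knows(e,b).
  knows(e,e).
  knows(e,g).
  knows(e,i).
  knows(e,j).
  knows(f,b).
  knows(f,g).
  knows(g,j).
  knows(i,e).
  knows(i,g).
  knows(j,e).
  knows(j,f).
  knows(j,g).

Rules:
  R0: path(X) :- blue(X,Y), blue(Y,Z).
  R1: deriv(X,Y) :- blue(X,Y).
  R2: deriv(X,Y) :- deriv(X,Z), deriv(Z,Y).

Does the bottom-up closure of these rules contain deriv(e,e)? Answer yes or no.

yes

round 1: derive deriv(b,b) via R1 from blue(b,b)
round 1: derive deriv(b,e) via R1 from blue(b,e)
round 1: derive deriv(b,i) via R1 from blue(b,i)
round 1: derive deriv(b,j) via R1 from blue(b,j)
round 1: derive deriv(e,i) via R1 from blue(e,i)
round 1: derive deriv(f,f) via R1 from blue(f,f)
round 1: derive deriv(g,b) via R1 from blue(g,b)
round 1: derive deriv(g,e) via R1 from blue(g,e)
round 1: derive deriv(g,j) via R1 from blue(g,j)
round 1: derive deriv(i,e) via R1 from blue(i,e)
round 1: derive deriv(i,i) via R1 from blue(i,i)
round 1: derive deriv(i,j) via R1 from blue(i,j)
round 1: derive deriv(j,f) via R1 from blue(j,f)
round 2: derive deriv(b,f) via R2 from deriv(b,j), deriv(j,f)
round 2: derive deriv(e,e) via R2 from deriv(e,i), deriv(i,e)
round 2: derive deriv(e,j) via R2 from deriv(e,i), deriv(i,j)
round 2: derive deriv(g,f) via R2 from deriv(g,j), deriv(j,f)
round 2: derive deriv(g,i) via R2 from deriv(g,b), deriv(b,i)
round 2: derive deriv(i,f) via R2 from deriv(i,j), deriv(j,f)
round 3: derive deriv(e,f) via R2 from deriv(e,i), deriv(i,f)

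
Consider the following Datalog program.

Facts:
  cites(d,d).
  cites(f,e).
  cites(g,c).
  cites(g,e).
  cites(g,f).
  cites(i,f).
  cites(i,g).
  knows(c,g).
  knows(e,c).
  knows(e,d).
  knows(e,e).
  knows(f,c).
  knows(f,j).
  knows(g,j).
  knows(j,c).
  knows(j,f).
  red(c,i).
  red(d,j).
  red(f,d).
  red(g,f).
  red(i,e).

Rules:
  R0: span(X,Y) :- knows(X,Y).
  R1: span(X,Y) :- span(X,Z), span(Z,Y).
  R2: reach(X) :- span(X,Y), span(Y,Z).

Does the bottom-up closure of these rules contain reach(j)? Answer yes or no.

yes

round 1: derive span(c,g) via R0 from knows(c,g)
round 1: derive span(e,c) via R0 from knows(e,c)
round 1: derive span(e,d) via R0 from knows(e,d)
round 1: derive span(e,e) via R0 from knows(e,e)
round 1: derive span(f,c) via R0 from knows(f,c)
round 1: derive span(f,j) via R0 from knows(f,j)
round 1: derive span(g,j) via R0 from knows(g,j)
round 1: derive span(j,c) via R0 from knows(j,c)
round 1: derive span(j,f) via R0 from knows(j,f)
round 2: derive span(c,j) via R1 from span(c,g), span(g,j)
round 2: derive span(e,g) via R1 from span(e,c), span(c,g)
round 2: derive span(f,f) via R1 from span(f,j), span(j,f)
round 2: derive span(f,g) via R1 from span(f,c), span(c,g)
round 2: derive span(g,c) via R1 from span(g,j), span(j,c)
round 2: derive span(g,f) via R1 from span(g,j), span(j,f)
round 2: derive span(j,g) via R1 from span(j,c), span(c,g)
round 2: derive span(j,j) via R1 from span(j,f), span(f,j)
round 2: derive reach(c) via R2 from span(c,g), span(g,j)
round 2: derive reach(e) via R2 from span(e,c), span(c,g)
round 2: derive reach(f) via R2 from span(f,c), span(c,g)
round 2: derive reach(g) via R2 from span(g,j), span(j,c)
round 2: derive reach(j) via R2 from span(j,c), span(c,g)
round 3: derive span(c,c) via R1 from span(c,g), span(g,c)
round 3: derive span(c,f) via R1 from span(c,g), span(g,f)
round 3: derive span(e,f) via R1 from span(e,g), span(g,f)
round 3: derive span(e,j) via R1 from span(e,c), span(c,j)
round 3: derive span(g,g) via R1 from span(g,c), span(c,g)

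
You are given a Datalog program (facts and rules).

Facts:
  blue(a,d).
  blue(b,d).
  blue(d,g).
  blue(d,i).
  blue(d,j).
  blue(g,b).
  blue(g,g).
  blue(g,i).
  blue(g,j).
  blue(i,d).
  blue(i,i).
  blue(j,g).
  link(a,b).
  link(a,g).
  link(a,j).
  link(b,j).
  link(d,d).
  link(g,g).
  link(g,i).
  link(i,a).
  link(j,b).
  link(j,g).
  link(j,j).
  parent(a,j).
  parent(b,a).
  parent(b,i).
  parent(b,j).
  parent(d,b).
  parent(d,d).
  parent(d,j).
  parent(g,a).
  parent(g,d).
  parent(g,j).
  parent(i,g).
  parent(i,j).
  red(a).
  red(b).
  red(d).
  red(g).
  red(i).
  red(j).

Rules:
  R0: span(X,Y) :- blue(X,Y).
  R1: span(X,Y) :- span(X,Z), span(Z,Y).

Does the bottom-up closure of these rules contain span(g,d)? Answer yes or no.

round 1: derive span(a,d) via R0 from blue(a,d)
round 1: derive span(b,d) via R0 from blue(b,d)
round 1: derive span(d,g) via R0 from blue(d,g)
round 1: derive span(d,i) via R0 from blue(d,i)
round 1: derive span(d,j) via R0 from blue(d,j)
round 1: derive span(g,b) via R0 from blue(g,b)
round 1: derive span(g,g) via R0 from blue(g,g)
round 1: derive span(g,i) via R0 from blue(g,i)
round 1: derive span(g,j) via R0 from blue(g,j)
round 1: derive span(i,d) via R0 from blue(i,d)
round 1: derive span(i,i) via R0 from blue(i,i)
round 1: derive span(j,g) via R0 from blue(j,g)
round 2: derive span(a,g) via R1 from span(a,d), span(d,g)
round 2: derive span(a,i) via R1 from span(a,d), span(d,i)
round 2: derive span(a,j) via R1 from span(a,d), span(d,j)
round 2: derive span(b,g) via R1 from span(b,d), span(d,g)
round 2: derive span(b,i) via R1 from span(b,d), span(d,i)
round 2: derive span(b,j) via R1 from span(b,d), span(d,j)
round 2: derive span(d,b) via R1 from span(d,g), span(g,b)
round 2: derive span(d,d) via R1 from span(d,i), span(i,d)
round 2: derive span(g,d) via R1 from span(g,b), span(b,d)
round 2: derive span(i,g) via R1 from span(i,d), span(d,g)
round 2: derive span(i,j) via R1 from span(i,d), span(d,j)
round 2: derive span(j,b) via R1 from span(j,g), span(g,b)
round 2: derive span(j,i) via R1 from span(j,g), span(g,i)
round 2: derive span(j,j) via R1 from span(j,g), span(g,j)
round 3: derive span(a,b) via R1 from span(a,d), span(d,b)
round 3: derive span(b,b) via R1 from span(b,d), span(d,b)
round 3: derive span(i,b) via R1 from span(i,d), span(d,b)
round 3: derive span(j,d) via R1 from span(j,b), span(b,d)

yes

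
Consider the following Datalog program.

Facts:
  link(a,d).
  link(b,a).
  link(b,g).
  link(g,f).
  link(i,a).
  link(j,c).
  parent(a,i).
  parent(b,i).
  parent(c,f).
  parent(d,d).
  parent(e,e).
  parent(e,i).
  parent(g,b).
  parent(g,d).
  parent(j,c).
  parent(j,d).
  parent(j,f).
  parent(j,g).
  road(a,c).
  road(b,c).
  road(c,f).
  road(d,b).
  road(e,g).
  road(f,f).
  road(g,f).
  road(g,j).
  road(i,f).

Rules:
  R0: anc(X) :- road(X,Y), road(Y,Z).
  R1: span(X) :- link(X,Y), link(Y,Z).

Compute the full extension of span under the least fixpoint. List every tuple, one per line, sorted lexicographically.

span(b)
span(i)

round 1: derive span(b) via R1 from link(b,a), link(a,d)
round 1: derive span(i) via R1 from link(i,a), link(a,d)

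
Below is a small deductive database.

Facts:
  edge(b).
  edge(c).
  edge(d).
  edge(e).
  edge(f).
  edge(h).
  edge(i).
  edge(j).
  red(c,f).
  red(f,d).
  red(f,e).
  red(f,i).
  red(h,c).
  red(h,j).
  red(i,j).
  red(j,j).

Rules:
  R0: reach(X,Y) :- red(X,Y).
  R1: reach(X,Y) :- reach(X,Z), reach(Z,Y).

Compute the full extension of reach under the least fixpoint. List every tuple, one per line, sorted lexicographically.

round 1: derive reach(c,f) via R0 from red(c,f)
round 1: derive reach(f,d) via R0 from red(f,d)
round 1: derive reach(f,e) via R0 from red(f,e)
round 1: derive reach(f,i) via R0 from red(f,i)
round 1: derive reach(h,c) via R0 from red(h,c)
round 1: derive reach(h,j) via R0 from red(h,j)
round 1: derive reach(i,j) via R0 from red(i,j)
round 1: derive reach(j,j) via R0 from red(j,j)
round 2: derive reach(c,d) via R1 from reach(c,f), reach(f,d)
round 2: derive reach(c,e) via R1 from reach(c,f), reach(f,e)
round 2: derive reach(c,i) via R1 from reach(c,f), reach(f,i)
round 2: derive reach(f,j) via R1 from reach(f,i), reach(i,j)
round 2: derive reach(h,f) via R1 from reach(h,c), reach(c,f)
round 3: derive reach(c,j) via R1 from reach(c,f), reach(f,j)
round 3: derive reach(h,d) via R1 from reach(h,c), reach(c,d)
round 3: derive reach(h,e) via R1 from reach(h,c), reach(c,e)
round 3: derive reach(h,i) via R1 from reach(h,c), reach(c,i)

reach(c,d)
reach(c,e)
reach(c,f)
reach(c,i)
reach(c,j)
reach(f,d)
reach(f,e)
reach(f,i)
reach(f,j)
reach(h,c)
reach(h,d)
reach(h,e)
reach(h,f)
reach(h,i)
reach(h,j)
reach(i,j)
reach(j,j)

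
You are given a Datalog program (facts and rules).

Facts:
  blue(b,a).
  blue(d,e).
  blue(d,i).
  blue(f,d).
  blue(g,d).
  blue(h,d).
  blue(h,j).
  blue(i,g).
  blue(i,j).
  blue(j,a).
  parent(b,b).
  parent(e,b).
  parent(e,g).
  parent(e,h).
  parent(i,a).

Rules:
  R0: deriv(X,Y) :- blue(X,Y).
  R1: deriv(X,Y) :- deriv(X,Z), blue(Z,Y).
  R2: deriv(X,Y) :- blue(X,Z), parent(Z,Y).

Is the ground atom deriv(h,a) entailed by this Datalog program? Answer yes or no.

yes

round 1: derive deriv(b,a) via R0 from blue(b,a)
round 1: derive deriv(d,e) via R0 from blue(d,e)
round 1: derive deriv(d,i) via R0 from blue(d,i)
round 1: derive deriv(f,d) via R0 from blue(f,d)
round 1: derive deriv(g,d) via R0 from blue(g,d)
round 1: derive deriv(h,d) via R0 from blue(h,d)
round 1: derive deriv(h,j) via R0 from blue(h,j)
round 1: derive deriv(i,g) via R0 from blue(i,g)
round 1: derive deriv(i,j) via R0 from blue(i,j)
round 1: derive deriv(j,a) via R0 from blue(j,a)
round 1: derive deriv(d,a) via R2 from blue(d,i), parent(i,a)
round 1: derive deriv(d,b) via R2 from blue(d,e), parent(e,b)
round 1: derive deriv(d,g) via R2 from blue(d,e), parent(e,g)
round 1: derive deriv(d,h) via R2 from blue(d,e), parent(e,h)
round 2: derive deriv(d,d) via R1 from deriv(d,g), blue(g,d)
round 2: derive deriv(d,j) via R1 from deriv(d,h), blue(h,j)
round 2: derive deriv(f,e) via R1 from deriv(f,d), blue(d,e)
round 2: derive deriv(f,i) via R1 from deriv(f,d), blue(d,i)
round 2: derive deriv(g,e) via R1 from deriv(g,d), blue(d,e)
round 2: derive deriv(g,i) via R1 from deriv(g,d), blue(d,i)
round 2: derive deriv(h,a) via R1 from deriv(h,j), blue(j,a)
round 2: derive deriv(h,e) via R1 from deriv(h,d), blue(d,e)
round 2: derive deriv(h,i) via R1 from deriv(h,d), blue(d,i)
round 2: derive deriv(i,a) via R1 from deriv(i,j), blue(j,a)
round 2: derive deriv(i,d) via R1 from deriv(i,g), blue(g,d)
round 3: derive deriv(f,g) via R1 from deriv(f,i), blue(i,g)
round 3: derive deriv(f,j) via R1 from deriv(f,i), blue(i,j)
round 3: derive deriv(g,g) via R1 from deriv(g,i), blue(i,g)
round 3: derive deriv(g,j) via R1 from deriv(g,i), blue(i,j)
round 3: derive deriv(h,g) via R1 from deriv(h,i), blue(i,g)
round 3: derive deriv(i,e) via R1 from deriv(i,d), blue(d,e)
round 3: derive deriv(i,i) via R1 from deriv(i,d), blue(d,i)
round 4: derive deriv(f,a) via R1 from deriv(f,j), blue(j,a)
round 4: derive deriv(g,a) via R1 from deriv(g,j), blue(j,a)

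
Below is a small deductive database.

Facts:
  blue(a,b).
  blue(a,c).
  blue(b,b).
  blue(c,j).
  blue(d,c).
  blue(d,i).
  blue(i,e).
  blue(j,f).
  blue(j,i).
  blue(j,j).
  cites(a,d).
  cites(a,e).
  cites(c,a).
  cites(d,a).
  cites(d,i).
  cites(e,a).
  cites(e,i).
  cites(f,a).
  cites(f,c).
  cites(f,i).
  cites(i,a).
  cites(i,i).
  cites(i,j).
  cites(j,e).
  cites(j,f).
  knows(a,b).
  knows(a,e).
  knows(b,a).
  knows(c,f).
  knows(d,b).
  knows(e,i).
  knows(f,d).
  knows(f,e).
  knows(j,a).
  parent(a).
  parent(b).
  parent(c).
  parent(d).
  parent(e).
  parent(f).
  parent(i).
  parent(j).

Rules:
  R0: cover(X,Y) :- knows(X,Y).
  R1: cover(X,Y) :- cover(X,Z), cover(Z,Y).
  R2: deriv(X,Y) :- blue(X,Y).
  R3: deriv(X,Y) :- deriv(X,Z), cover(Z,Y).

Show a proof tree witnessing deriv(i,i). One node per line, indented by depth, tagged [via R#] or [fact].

deriv(i,i)  [via R3]
  deriv(i,e)  [via R2]
    blue(i,e)  [fact]
  cover(e,i)  [via R0]
    knows(e,i)  [fact]

round 1: derive cover(a,b) via R0 from knows(a,b)
round 1: derive cover(a,e) via R0 from knows(a,e)
round 1: derive cover(b,a) via R0 from knows(b,a)
round 1: derive cover(c,f) via R0 from knows(c,f)
round 1: derive cover(d,b) via R0 from knows(d,b)
round 1: derive cover(e,i) via R0 from knows(e,i)
round 1: derive cover(f,d) via R0 from knows(f,d)
round 1: derive cover(f,e) via R0 from knows(f,e)
round 1: derive cover(j,a) via R0 from knows(j,a)
round 1: derive deriv(a,b) via R2 from blue(a,b)
round 1: derive deriv(a,c) via R2 from blue(a,c)
round 1: derive deriv(b,b) via R2 from blue(b,b)
round 1: derive deriv(c,j) via R2 from blue(c,j)
round 1: derive deriv(d,c) via R2 from blue(d,c)
round 1: derive deriv(d,i) via R2 from blue(d,i)
round 1: derive deriv(i,e) via R2 from blue(i,e)
round 1: derive deriv(j,f) via R2 from blue(j,f)
round 1: derive deriv(j,i) via R2 from blue(j,i)
round 1: derive deriv(j,j) via R2 from blue(j,j)
round 2: derive cover(a,a) via R1 from cover(a,b), cover(b,a)
round 2: derive cover(a,i) via R1 from cover(a,e), cover(e,i)
round 2: derive cover(b,b) via R1 from cover(b,a), cover(a,b)
round 2: derive cover(b,e) via R1 from cover(b,a), cover(a,e)
round 2: derive cover(c,d) via R1 from cover(c,f), cover(f,d)
round 2: derive cover(c,e) via R1 from cover(c,f), cover(f,e)
round 2: derive cover(d,a) via R1 from cover(d,b), cover(b,a)
round 2: derive cover(f,b) via R1 from cover(f,d), cover(d,b)
round 2: derive cover(f,i) via R1 from cover(f,e), cover(e,i)
round 2: derive cover(j,b) via R1 from cover(j,a), cover(a,b)
round 2: derive cover(j,e) via R1 from cover(j,a), cover(a,e)
round 2: derive deriv(a,a) via R3 from deriv(a,b), cover(b,a)
round 2: derive deriv(a,f) via R3 from deriv(a,c), cover(c,f)
round 2: derive deriv(b,a) via R3 from deriv(b,b), cover(b,a)
round 2: derive deriv(c,a) via R3 from deriv(c,j), cover(j,a)
round 2: derive deriv(d,f) via R3 from deriv(d,c), cover(c,f)
round 2: derive deriv(i,i) via R3 from deriv(i,e), cover(e,i)
round 2: derive deriv(j,a) via R3 from deriv(j,j), cover(j,a)
round 2: derive deriv(j,d) via R3 from deriv(j,f), cover(f,d)
round 2: derive deriv(j,e) via R3 from deriv(j,f), cover(f,e)
round 3: derive cover(b,i) via R1 from cover(b,a), cover(a,i)
round 3: derive cover(c,a) via R1 from cover(c,d), cover(d,a)
round 3: derive cover(c,b) via R1 from cover(c,d), cover(d,b)
round 3: derive cover(c,i) via R1 from cover(c,e), cover(e,i)
round 3: derive cover(d,e) via R1 from cover(d,a), cover(a,e)
round 3: derive cover(d,i) via R1 from cover(d,a), cover(a,i)
round 3: derive cover(f,a) via R1 from cover(f,b), cover(b,a)
round 3: derive cover(j,i) via R1 from cover(j,a), cover(a,i)
round 3: derive deriv(a,d) via R3 from deriv(a,c), cover(c,d)
round 3: derive deriv(a,e) via R3 from deriv(a,a), cover(a,e)
round 3: derive deriv(a,i) via R3 from deriv(a,a), cover(a,i)
round 3: derive deriv(b,e) via R3 from deriv(b,a), cover(a,e)
round 3: derive deriv(b,i) via R3 from deriv(b,a), cover(a,i)
round 3: derive deriv(c,b) via R3 from deriv(c,a), cover(a,b)
round 3: derive deriv(c,e) via R3 from deriv(c,a), cover(a,e)
round 3: derive deriv(c,i) via R3 from deriv(c,a), cover(a,i)
round 3: derive deriv(d,b) via R3 from deriv(d,f), cover(f,b)
round 3: derive deriv(d,d) via R3 from deriv(d,c), cover(c,d)
round 3: derive deriv(d,e) via R3 from deriv(d,c), cover(c,e)
round 3: derive deriv(j,b) via R3 from deriv(j,a), cover(a,b)
round 4: derive deriv(d,a) via R3 from deriv(d,b), cover(b,a)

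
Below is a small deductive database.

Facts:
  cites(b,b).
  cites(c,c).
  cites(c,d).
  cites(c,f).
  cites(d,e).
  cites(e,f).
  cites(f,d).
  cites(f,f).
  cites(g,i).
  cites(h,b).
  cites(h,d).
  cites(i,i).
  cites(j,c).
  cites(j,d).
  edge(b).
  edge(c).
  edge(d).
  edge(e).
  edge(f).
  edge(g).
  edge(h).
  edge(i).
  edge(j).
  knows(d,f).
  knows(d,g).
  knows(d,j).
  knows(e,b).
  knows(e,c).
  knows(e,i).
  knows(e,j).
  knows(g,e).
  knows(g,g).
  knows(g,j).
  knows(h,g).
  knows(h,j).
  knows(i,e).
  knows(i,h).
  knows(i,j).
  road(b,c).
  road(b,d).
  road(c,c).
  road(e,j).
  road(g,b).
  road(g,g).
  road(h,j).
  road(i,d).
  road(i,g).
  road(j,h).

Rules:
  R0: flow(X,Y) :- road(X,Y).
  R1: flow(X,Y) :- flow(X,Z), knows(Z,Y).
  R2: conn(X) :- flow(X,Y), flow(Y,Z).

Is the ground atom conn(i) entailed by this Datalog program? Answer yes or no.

yes

round 1: derive flow(b,c) via R0 from road(b,c)
round 1: derive flow(b,d) via R0 from road(b,d)
round 1: derive flow(c,c) via R0 from road(c,c)
round 1: derive flow(e,j) via R0 from road(e,j)
round 1: derive flow(g,b) via R0 from road(g,b)
round 1: derive flow(g,g) via R0 from road(g,g)
round 1: derive flow(h,j) via R0 from road(h,j)
round 1: derive flow(i,d) via R0 from road(i,d)
round 1: derive flow(i,g) via R0 from road(i,g)
round 1: derive flow(j,h) via R0 from road(j,h)
round 2: derive flow(b,f) via R1 from flow(b,d), knows(d,f)
round 2: derive flow(b,g) via R1 from flow(b,d), knows(d,g)
round 2: derive flow(b,j) via R1 from flow(b,d), knows(d,j)
round 2: derive flow(g,e) via R1 from flow(g,g), knows(g,e)
round 2: derive flow(g,j) via R1 from flow(g,g), knows(g,j)
round 2: derive flow(i,e) via R1 from flow(i,g), knows(g,e)
round 2: derive flow(i,f) via R1 from flow(i,d), knows(d,f)
round 2: derive flow(i,j) via R1 from flow(i,d), knows(d,j)
round 2: derive flow(j,g) via R1 from flow(j,h), knows(h,g)
round 2: derive flow(j,j) via R1 from flow(j,h), knows(h,j)
round 2: derive conn(b) via R2 from flow(b,c), flow(c,c)
round 2: derive conn(c) via R2 from flow(c,c), flow(c,c)
round 2: derive conn(e) via R2 from flow(e,j), flow(j,h)
round 2: derive conn(g) via R2 from flow(g,b), flow(b,c)
round 2: derive conn(h) via R2 from flow(h,j), flow(j,h)
round 2: derive conn(i) via R2 from flow(i,g), flow(g,b)
round 2: derive conn(j) via R2 from flow(j,h), flow(h,j)
round 3: derive flow(b,e) via R1 from flow(b,g), knows(g,e)
round 3: derive flow(g,c) via R1 from flow(g,e), knows(e,c)
round 3: derive flow(g,i) via R1 from flow(g,e), knows(e,i)
round 3: derive flow(i,b) via R1 from flow(i,e), knows(e,b)
round 3: derive flow(i,c) via R1 from flow(i,e), knows(e,c)
round 3: derive flow(i,i) via R1 from flow(i,e), knows(e,i)
round 3: derive flow(j,e) via R1 from flow(j,g), knows(g,e)
round 4: derive flow(b,b) via R1 from flow(b,e), knows(e,b)
round 4: derive flow(b,i) via R1 from flow(b,e), knows(e,i)
round 4: derive flow(g,h) via R1 from flow(g,i), knows(i,h)
round 4: derive flow(i,h) via R1 from flow(i,i), knows(i,h)
round 4: derive flow(j,b) via R1 from flow(j,e), knows(e,b)
round 4: derive flow(j,c) via R1 from flow(j,e), knows(e,c)
round 4: derive flow(j,i) via R1 from flow(j,e), knows(e,i)
round 5: derive flow(b,h) via R1 from flow(b,i), knows(i,h)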